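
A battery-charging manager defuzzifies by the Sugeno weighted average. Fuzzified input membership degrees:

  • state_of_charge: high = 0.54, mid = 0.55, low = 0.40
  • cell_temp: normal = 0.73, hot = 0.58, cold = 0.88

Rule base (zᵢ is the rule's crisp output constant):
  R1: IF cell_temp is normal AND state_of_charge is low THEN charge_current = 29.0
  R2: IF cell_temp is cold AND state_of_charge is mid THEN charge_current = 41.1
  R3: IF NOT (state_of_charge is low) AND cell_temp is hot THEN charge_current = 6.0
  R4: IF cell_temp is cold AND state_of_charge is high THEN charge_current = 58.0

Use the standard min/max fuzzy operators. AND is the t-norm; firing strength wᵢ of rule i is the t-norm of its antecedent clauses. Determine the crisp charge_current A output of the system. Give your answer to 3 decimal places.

33.336

R1 (z=29.0): normal=0.73, low=0.40; AND[min(a, b)] → w = 0.40
R2 (z=41.1): cold=0.88, mid=0.55; AND[min(a, b)] → w = 0.55
R3 (z=6.0): ¬low=1−0.40=0.60, hot=0.58; AND[min(a, b)] → w = 0.58
R4 (z=58.0): cold=0.88, high=0.54; AND[min(a, b)] → w = 0.54
Weighted average = (0.40·29.0 + 0.55·41.1 + 0.58·6.0 + 0.54·58.0) / (0.40 + 0.55 + 0.58 + 0.54)
  = 69.0050 / 2.0700 = 33.336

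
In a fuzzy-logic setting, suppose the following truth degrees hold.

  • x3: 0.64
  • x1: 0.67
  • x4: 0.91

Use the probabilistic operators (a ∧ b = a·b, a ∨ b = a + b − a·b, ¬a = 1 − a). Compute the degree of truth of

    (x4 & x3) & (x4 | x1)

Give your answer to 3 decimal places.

x4 & x3 = a·b on (0.9100, 0.6400) = 0.5824
x4 | x1 = a + b − a·b on (0.9100, 0.6700) = 0.9703
(x4 & x3) & (x4 | x1) = a·b on (0.5824, 0.9703) = 0.5651

0.565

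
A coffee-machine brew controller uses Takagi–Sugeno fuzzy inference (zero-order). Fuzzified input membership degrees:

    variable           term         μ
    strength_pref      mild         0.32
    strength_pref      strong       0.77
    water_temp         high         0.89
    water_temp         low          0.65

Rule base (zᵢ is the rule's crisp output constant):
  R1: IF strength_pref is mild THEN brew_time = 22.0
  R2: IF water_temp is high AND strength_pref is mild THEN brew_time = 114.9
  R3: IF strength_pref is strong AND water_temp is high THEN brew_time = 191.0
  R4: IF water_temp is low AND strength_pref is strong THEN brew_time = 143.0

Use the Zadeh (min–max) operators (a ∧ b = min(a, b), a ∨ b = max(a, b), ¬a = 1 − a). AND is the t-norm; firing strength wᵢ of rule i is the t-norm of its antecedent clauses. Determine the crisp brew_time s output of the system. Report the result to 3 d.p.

R1 (z=22.0): mild=0.32 → w = 0.32
R2 (z=114.9): high=0.89, mild=0.32; AND[min(a, b)] → w = 0.32
R3 (z=191.0): strong=0.77, high=0.89; AND[min(a, b)] → w = 0.77
R4 (z=143.0): low=0.65, strong=0.77; AND[min(a, b)] → w = 0.65
Weighted average = (0.32·22.0 + 0.32·114.9 + 0.77·191.0 + 0.65·143.0) / (0.32 + 0.32 + 0.77 + 0.65)
  = 283.8280 / 2.0600 = 137.781

137.781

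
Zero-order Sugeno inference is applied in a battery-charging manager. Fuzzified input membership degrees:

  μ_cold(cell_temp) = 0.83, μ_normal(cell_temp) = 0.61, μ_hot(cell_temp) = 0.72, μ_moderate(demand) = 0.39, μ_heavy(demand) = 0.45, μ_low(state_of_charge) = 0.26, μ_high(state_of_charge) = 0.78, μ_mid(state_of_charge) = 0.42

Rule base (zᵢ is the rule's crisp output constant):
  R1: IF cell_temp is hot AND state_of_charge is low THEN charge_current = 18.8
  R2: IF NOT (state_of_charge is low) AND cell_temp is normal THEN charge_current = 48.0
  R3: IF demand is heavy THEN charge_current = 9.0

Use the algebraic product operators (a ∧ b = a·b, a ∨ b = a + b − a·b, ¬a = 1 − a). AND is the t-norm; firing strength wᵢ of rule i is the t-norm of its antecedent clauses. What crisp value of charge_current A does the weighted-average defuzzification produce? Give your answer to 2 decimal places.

R1 (z=18.8): hot=0.72, low=0.26; AND[a·b] → w = 0.1872
R2 (z=48.0): ¬low=1−0.26=0.74, normal=0.61; AND[a·b] → w = 0.4514
R3 (z=9.0): heavy=0.45 → w = 0.4500
Weighted average = (0.1872·18.8 + 0.4514·48.0 + 0.4500·9.0) / (0.1872 + 0.4514 + 0.4500)
  = 29.2366 / 1.0886 = 26.86

26.86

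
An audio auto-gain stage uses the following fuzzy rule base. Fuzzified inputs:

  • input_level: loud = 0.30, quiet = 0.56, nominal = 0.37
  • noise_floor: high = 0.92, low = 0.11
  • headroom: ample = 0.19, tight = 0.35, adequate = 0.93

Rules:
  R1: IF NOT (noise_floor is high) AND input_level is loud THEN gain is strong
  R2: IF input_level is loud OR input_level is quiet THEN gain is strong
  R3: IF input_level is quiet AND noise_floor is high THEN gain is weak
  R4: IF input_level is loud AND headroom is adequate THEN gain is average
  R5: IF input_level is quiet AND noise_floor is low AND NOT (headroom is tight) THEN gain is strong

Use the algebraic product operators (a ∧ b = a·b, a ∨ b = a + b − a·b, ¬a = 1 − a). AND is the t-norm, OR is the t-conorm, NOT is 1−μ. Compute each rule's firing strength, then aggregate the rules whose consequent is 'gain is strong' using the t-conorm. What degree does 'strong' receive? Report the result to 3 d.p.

R1: ¬high=1−0.92=0.08, loud=0.30; AND[a·b] → w = 0.0240
R2: loud=0.30, quiet=0.56; OR[a + b − a·b] → w = 0.6920
R3: quiet=0.56, high=0.92; AND[a·b] → w = 0.5152
R4: loud=0.30, adequate=0.93; AND[a·b] → w = 0.2790
R5: quiet=0.56, low=0.11, ¬tight=1−0.35=0.65; AND[a·b] → w = 0.0400
Rules with consequent 'strong': {R1, R2, R5} → strengths 0.0240, 0.6920, 0.0400
Aggregate via t-conorm [a + b − a·b]: 0.7114

0.711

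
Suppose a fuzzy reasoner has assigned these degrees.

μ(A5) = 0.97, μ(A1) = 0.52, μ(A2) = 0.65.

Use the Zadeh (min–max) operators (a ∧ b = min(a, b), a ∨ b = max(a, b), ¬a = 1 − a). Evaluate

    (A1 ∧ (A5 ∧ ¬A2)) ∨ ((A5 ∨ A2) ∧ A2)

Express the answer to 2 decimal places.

¬A2 = 1 − 0.65 = 0.35
A5 ∧ ¬A2 = min(a, b) on (0.97, 0.35) = 0.35
A1 ∧ (A5 ∧ ¬A2) = min(a, b) on (0.52, 0.35) = 0.35
A5 ∨ A2 = max(a, b) on (0.97, 0.65) = 0.97
(A5 ∨ A2) ∧ A2 = min(a, b) on (0.97, 0.65) = 0.65
(A1 ∧ (A5 ∧ ¬A2)) ∨ ((A5 ∨ A2) ∧ A2) = max(a, b) on (0.35, 0.65) = 0.65

0.65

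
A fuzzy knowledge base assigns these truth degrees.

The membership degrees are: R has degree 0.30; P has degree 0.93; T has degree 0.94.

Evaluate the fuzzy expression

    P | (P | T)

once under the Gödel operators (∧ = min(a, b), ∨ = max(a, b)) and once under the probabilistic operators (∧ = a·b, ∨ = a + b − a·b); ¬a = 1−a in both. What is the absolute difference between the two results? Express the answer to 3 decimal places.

Under Gödel:
  P | T = max(a, b) on (0.93, 0.94) = 0.94
  P | (P | T) = max(a, b) on (0.93, 0.94) = 0.94
  → value = 0.9400
Under probabilistic:
  P | T = a + b − a·b on (0.9300, 0.9400) = 0.9958
  P | (P | T) = a + b − a·b on (0.9300, 0.9958) = 0.9997
  → value = 0.9997
|0.9400 − 0.9997| = 0.060

0.060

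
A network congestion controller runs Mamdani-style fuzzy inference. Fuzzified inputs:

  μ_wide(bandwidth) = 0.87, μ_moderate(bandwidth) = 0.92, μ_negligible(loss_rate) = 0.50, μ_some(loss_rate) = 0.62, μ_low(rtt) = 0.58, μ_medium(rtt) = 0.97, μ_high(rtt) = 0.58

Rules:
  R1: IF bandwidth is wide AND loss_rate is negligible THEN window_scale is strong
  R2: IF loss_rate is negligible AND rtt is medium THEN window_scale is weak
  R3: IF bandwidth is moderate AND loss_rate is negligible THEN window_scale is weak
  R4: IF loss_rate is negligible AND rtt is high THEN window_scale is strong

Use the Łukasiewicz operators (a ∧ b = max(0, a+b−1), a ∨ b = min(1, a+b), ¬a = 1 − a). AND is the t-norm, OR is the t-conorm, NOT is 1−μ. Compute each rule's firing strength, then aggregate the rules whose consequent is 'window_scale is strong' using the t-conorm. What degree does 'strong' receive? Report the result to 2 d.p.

0.45

R1: wide=0.87, negligible=0.50; AND[max(0, a+b−1)] → w = 0.37
R2: negligible=0.50, medium=0.97; AND[max(0, a+b−1)] → w = 0.47
R3: moderate=0.92, negligible=0.50; AND[max(0, a+b−1)] → w = 0.42
R4: negligible=0.50, high=0.58; AND[max(0, a+b−1)] → w = 0.08
Rules with consequent 'strong': {R1, R4} → strengths 0.37, 0.08
Aggregate via t-conorm [min(1, a+b)]: 0.45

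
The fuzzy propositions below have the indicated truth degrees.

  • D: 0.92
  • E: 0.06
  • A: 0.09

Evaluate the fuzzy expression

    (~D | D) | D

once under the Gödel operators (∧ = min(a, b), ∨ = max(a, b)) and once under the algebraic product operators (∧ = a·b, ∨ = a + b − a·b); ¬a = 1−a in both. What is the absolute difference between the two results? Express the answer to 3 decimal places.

Under Gödel:
  ~D = 1 − 0.92 = 0.08
  ~D | D = max(a, b) on (0.08, 0.92) = 0.92
  (~D | D) | D = max(a, b) on (0.92, 0.92) = 0.92
  → value = 0.9200
Under algebraic product:
  ~D = 1 − 0.9200 = 0.0800
  ~D | D = a + b − a·b on (0.0800, 0.9200) = 0.9264
  (~D | D) | D = a + b − a·b on (0.9264, 0.9200) = 0.9941
  → value = 0.9941
|0.9200 − 0.9941| = 0.074

0.074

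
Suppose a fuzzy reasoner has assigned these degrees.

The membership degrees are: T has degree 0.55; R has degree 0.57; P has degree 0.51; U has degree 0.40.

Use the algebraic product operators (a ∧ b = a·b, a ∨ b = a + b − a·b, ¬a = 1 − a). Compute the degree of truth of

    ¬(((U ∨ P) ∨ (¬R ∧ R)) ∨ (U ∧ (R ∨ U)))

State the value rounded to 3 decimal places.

0.156

U ∨ P = a + b − a·b on (0.4000, 0.5100) = 0.7060
¬R = 1 − 0.5700 = 0.4300
¬R ∧ R = a·b on (0.4300, 0.5700) = 0.2451
(U ∨ P) ∨ (¬R ∧ R) = a + b − a·b on (0.7060, 0.2451) = 0.7781
R ∨ U = a + b − a·b on (0.5700, 0.4000) = 0.7420
U ∧ (R ∨ U) = a·b on (0.4000, 0.7420) = 0.2968
((U ∨ P) ∨ (¬R ∧ R)) ∨ (U ∧ (R ∨ U)) = a + b − a·b on (0.7781, 0.2968) = 0.8439
¬(((U ∨ P) ∨ (¬R ∧ R)) ∨ (U ∧ (R ∨ U))) = 1 − 0.8439 = 0.1561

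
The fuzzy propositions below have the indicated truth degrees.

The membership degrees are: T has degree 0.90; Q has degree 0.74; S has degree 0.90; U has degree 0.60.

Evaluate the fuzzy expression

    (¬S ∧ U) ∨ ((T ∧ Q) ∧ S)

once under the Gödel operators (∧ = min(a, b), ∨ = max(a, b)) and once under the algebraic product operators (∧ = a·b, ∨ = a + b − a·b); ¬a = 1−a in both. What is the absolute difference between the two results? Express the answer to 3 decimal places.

0.117

Under Gödel:
  ¬S = 1 − 0.90 = 0.10
  ¬S ∧ U = min(a, b) on (0.10, 0.60) = 0.10
  T ∧ Q = min(a, b) on (0.90, 0.74) = 0.74
  (T ∧ Q) ∧ S = min(a, b) on (0.74, 0.90) = 0.74
  (¬S ∧ U) ∨ ((T ∧ Q) ∧ S) = max(a, b) on (0.10, 0.74) = 0.74
  → value = 0.7400
Under algebraic product:
  ¬S = 1 − 0.9000 = 0.1000
  ¬S ∧ U = a·b on (0.1000, 0.6000) = 0.0600
  T ∧ Q = a·b on (0.9000, 0.7400) = 0.6660
  (T ∧ Q) ∧ S = a·b on (0.6660, 0.9000) = 0.5994
  (¬S ∧ U) ∨ ((T ∧ Q) ∧ S) = a + b − a·b on (0.0600, 0.5994) = 0.6234
  → value = 0.6234
|0.7400 − 0.6234| = 0.117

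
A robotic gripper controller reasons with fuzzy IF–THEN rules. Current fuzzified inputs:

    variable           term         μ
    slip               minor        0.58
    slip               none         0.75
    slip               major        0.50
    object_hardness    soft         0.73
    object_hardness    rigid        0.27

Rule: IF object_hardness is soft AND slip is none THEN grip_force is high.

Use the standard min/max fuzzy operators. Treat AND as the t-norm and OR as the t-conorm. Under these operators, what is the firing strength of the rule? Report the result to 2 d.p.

firing strength: soft=0.73, none=0.75; AND[min(a, b)] → w = 0.73

0.73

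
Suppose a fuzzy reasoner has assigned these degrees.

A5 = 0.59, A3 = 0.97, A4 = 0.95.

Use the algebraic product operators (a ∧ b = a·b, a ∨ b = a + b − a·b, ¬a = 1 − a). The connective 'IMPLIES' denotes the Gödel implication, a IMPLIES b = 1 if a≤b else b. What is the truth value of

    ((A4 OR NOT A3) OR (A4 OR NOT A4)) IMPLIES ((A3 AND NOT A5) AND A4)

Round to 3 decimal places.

0.378

NOT A3 = 1 − 0.9700 = 0.0300
A4 OR NOT A3 = a + b − a·b on (0.9500, 0.0300) = 0.9515
NOT A4 = 1 − 0.9500 = 0.0500
A4 OR NOT A4 = a + b − a·b on (0.9500, 0.0500) = 0.9525
(A4 OR NOT A3) OR (A4 OR NOT A4) = a + b − a·b on (0.9515, 0.9525) = 0.9977
NOT A5 = 1 − 0.5900 = 0.4100
A3 AND NOT A5 = a·b on (0.9700, 0.4100) = 0.3977
(A3 AND NOT A5) AND A4 = a·b on (0.3977, 0.9500) = 0.3778
((A4 OR NOT A3) OR (A4 OR NOT A4)) IMPLIES ((A3 AND NOT A5) AND A4)  [Gödel: 1 if a≤b else b] with a=0.9977, b=0.3778 → 0.3778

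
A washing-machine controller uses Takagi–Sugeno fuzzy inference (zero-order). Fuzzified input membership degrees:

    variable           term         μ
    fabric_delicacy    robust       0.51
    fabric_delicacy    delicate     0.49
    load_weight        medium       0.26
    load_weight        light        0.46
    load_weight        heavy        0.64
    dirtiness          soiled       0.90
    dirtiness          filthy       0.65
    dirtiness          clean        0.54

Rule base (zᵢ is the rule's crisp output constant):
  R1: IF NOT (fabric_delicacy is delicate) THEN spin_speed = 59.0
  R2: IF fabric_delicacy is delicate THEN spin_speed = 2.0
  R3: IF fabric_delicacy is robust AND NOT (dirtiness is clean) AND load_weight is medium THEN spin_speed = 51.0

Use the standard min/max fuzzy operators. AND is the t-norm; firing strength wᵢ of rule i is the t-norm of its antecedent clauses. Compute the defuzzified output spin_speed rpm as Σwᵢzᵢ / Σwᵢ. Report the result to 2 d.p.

35.18

R1 (z=59.0): ¬delicate=1−0.49=0.51 → w = 0.51
R2 (z=2.0): delicate=0.49 → w = 0.49
R3 (z=51.0): robust=0.51, ¬clean=1−0.54=0.46, medium=0.26; AND[min(a, b)] → w = 0.26
Weighted average = (0.51·59.0 + 0.49·2.0 + 0.26·51.0) / (0.51 + 0.49 + 0.26)
  = 44.3300 / 1.2600 = 35.18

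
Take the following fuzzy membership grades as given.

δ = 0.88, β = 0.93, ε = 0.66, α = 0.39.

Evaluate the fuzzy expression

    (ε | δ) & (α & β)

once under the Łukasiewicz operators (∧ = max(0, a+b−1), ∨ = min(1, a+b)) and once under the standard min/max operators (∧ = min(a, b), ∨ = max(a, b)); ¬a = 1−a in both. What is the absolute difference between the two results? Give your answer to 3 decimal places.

0.070

Under Łukasiewicz:
  ε | δ = min(1, a+b) on (0.66, 0.88) = 1.00
  α & β = max(0, a+b−1) on (0.39, 0.93) = 0.32
  (ε | δ) & (α & β) = max(0, a+b−1) on (1.00, 0.32) = 0.32
  → value = 0.3200
Under standard min/max:
  ε | δ = max(a, b) on (0.66, 0.88) = 0.88
  α & β = min(a, b) on (0.39, 0.93) = 0.39
  (ε | δ) & (α & β) = min(a, b) on (0.88, 0.39) = 0.39
  → value = 0.3900
|0.3200 − 0.3900| = 0.070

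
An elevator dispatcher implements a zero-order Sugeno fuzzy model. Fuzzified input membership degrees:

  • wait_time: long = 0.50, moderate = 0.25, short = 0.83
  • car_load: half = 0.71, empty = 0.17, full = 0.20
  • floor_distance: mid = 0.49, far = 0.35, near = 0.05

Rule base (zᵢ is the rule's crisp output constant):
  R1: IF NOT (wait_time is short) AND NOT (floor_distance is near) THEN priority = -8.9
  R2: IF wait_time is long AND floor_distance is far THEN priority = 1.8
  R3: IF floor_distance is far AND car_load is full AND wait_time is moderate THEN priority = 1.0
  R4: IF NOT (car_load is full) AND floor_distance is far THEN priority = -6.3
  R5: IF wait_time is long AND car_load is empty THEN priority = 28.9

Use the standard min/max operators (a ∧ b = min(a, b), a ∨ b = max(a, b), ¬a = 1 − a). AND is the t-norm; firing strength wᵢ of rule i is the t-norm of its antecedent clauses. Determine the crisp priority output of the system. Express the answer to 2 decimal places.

R1 (z=-8.9): ¬short=1−0.83=0.17, ¬near=1−0.05=0.95; AND[min(a, b)] → w = 0.17
R2 (z=1.8): long=0.50, far=0.35; AND[min(a, b)] → w = 0.35
R3 (z=1.0): far=0.35, full=0.20, moderate=0.25; AND[min(a, b)] → w = 0.20
R4 (z=-6.3): ¬full=1−0.20=0.80, far=0.35; AND[min(a, b)] → w = 0.35
R5 (z=28.9): long=0.50, empty=0.17; AND[min(a, b)] → w = 0.17
Weighted average = (0.17·-8.9 + 0.35·1.8 + 0.20·1.0 + 0.35·-6.3 + 0.17·28.9) / (0.17 + 0.35 + 0.20 + 0.35 + 0.17)
  = 2.0250 / 1.2400 = 1.63

1.63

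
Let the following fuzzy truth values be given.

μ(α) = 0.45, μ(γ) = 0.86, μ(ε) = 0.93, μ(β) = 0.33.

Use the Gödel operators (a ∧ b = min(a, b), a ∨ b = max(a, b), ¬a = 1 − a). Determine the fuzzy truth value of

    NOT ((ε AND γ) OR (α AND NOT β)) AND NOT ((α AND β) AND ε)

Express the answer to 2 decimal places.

ε AND γ = min(a, b) on (0.93, 0.86) = 0.86
NOT β = 1 − 0.33 = 0.67
α AND NOT β = min(a, b) on (0.45, 0.67) = 0.45
(ε AND γ) OR (α AND NOT β) = max(a, b) on (0.86, 0.45) = 0.86
NOT ((ε AND γ) OR (α AND NOT β)) = 1 − 0.86 = 0.14
α AND β = min(a, b) on (0.45, 0.33) = 0.33
(α AND β) AND ε = min(a, b) on (0.33, 0.93) = 0.33
NOT ((α AND β) AND ε) = 1 − 0.33 = 0.67
NOT ((ε AND γ) OR (α AND NOT β)) AND NOT ((α AND β) AND ε) = min(a, b) on (0.14, 0.67) = 0.14

0.14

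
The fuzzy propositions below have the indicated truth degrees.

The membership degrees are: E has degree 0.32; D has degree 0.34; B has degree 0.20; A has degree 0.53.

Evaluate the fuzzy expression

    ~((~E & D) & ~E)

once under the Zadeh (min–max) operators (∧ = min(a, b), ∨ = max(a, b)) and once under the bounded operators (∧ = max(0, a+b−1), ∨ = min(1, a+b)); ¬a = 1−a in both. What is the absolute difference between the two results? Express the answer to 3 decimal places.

Under Zadeh (min–max):
  ~E = 1 − 0.32 = 0.68
  ~E & D = min(a, b) on (0.68, 0.34) = 0.34
  ~E = 1 − 0.32 = 0.68
  (~E & D) & ~E = min(a, b) on (0.34, 0.68) = 0.34
  ~((~E & D) & ~E) = 1 − 0.34 = 0.66
  → value = 0.6600
Under bounded:
  ~E = 1 − 0.32 = 0.68
  ~E & D = max(0, a+b−1) on (0.68, 0.34) = 0.02
  ~E = 1 − 0.32 = 0.68
  (~E & D) & ~E = max(0, a+b−1) on (0.02, 0.68) = 0.00
  ~((~E & D) & ~E) = 1 − 0.00 = 1.00
  → value = 1.0000
|0.6600 − 1.0000| = 0.340

0.340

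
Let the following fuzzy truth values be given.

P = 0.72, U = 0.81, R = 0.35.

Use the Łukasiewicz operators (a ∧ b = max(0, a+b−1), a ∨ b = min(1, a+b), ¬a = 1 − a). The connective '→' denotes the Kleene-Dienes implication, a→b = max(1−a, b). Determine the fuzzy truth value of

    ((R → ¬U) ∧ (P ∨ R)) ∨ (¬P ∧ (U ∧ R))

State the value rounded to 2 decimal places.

0.65

¬U = 1 − 0.81 = 0.19
R → ¬U  [Kleene-Dienes: max(1−a, b)] with a=0.35, b=0.19 → 0.65
P ∨ R = min(1, a+b) on (0.72, 0.35) = 1.00
(R → ¬U) ∧ (P ∨ R) = max(0, a+b−1) on (0.65, 1.00) = 0.65
¬P = 1 − 0.72 = 0.28
U ∧ R = max(0, a+b−1) on (0.81, 0.35) = 0.16
¬P ∧ (U ∧ R) = max(0, a+b−1) on (0.28, 0.16) = 0.00
((R → ¬U) ∧ (P ∨ R)) ∨ (¬P ∧ (U ∧ R)) = min(1, a+b) on (0.65, 0.00) = 0.65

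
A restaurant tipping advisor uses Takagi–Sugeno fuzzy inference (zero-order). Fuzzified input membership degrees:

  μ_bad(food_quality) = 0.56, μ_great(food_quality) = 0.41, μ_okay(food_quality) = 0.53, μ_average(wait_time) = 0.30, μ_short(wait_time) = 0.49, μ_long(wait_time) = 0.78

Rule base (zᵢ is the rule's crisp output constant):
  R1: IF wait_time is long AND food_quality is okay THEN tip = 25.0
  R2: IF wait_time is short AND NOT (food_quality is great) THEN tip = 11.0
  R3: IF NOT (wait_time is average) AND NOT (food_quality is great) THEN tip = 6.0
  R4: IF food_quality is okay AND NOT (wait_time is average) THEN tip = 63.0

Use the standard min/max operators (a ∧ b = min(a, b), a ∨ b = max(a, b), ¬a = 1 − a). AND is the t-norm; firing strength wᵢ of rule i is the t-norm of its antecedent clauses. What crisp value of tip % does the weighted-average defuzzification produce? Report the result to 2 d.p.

R1 (z=25.0): long=0.78, okay=0.53; AND[min(a, b)] → w = 0.53
R2 (z=11.0): short=0.49, ¬great=1−0.41=0.59; AND[min(a, b)] → w = 0.49
R3 (z=6.0): ¬average=1−0.30=0.70, ¬great=1−0.41=0.59; AND[min(a, b)] → w = 0.59
R4 (z=63.0): okay=0.53, ¬average=1−0.30=0.70; AND[min(a, b)] → w = 0.53
Weighted average = (0.53·25.0 + 0.49·11.0 + 0.59·6.0 + 0.53·63.0) / (0.53 + 0.49 + 0.59 + 0.53)
  = 55.5700 / 2.1400 = 25.97

25.97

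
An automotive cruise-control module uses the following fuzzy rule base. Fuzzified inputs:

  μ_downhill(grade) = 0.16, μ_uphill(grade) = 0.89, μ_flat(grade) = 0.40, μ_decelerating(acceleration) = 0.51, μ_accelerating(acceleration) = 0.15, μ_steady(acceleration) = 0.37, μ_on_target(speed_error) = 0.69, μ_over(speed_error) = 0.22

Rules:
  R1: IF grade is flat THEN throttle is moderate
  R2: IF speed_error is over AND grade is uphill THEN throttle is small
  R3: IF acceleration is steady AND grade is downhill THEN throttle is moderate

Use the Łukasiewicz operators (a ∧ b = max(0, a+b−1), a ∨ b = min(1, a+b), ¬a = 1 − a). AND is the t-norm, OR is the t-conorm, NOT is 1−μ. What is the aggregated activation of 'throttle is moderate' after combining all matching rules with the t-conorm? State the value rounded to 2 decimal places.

0.40

R1: flat=0.40 → w = 0.40
R2: over=0.22, uphill=0.89; AND[max(0, a+b−1)] → w = 0.11
R3: steady=0.37, downhill=0.16; AND[max(0, a+b−1)] → w = 0.00
Rules with consequent 'moderate': {R1, R3} → strengths 0.40, 0.00
Aggregate via t-conorm [min(1, a+b)]: 0.40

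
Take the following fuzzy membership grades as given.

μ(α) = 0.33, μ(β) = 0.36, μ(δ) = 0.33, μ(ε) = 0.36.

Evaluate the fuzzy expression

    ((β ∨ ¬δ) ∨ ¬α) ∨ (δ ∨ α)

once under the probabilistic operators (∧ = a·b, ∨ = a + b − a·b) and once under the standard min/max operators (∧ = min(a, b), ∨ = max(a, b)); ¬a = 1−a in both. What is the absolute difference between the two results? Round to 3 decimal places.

0.299

Under probabilistic:
  ¬δ = 1 − 0.3300 = 0.6700
  β ∨ ¬δ = a + b − a·b on (0.3600, 0.6700) = 0.7888
  ¬α = 1 − 0.3300 = 0.6700
  (β ∨ ¬δ) ∨ ¬α = a + b − a·b on (0.7888, 0.6700) = 0.9303
  δ ∨ α = a + b − a·b on (0.3300, 0.3300) = 0.5511
  ((β ∨ ¬δ) ∨ ¬α) ∨ (δ ∨ α) = a + b − a·b on (0.9303, 0.5511) = 0.9687
  → value = 0.9687
Under standard min/max:
  ¬δ = 1 − 0.33 = 0.67
  β ∨ ¬δ = max(a, b) on (0.36, 0.67) = 0.67
  ¬α = 1 − 0.33 = 0.67
  (β ∨ ¬δ) ∨ ¬α = max(a, b) on (0.67, 0.67) = 0.67
  δ ∨ α = max(a, b) on (0.33, 0.33) = 0.33
  ((β ∨ ¬δ) ∨ ¬α) ∨ (δ ∨ α) = max(a, b) on (0.67, 0.33) = 0.67
  → value = 0.6700
|0.9687 − 0.6700| = 0.299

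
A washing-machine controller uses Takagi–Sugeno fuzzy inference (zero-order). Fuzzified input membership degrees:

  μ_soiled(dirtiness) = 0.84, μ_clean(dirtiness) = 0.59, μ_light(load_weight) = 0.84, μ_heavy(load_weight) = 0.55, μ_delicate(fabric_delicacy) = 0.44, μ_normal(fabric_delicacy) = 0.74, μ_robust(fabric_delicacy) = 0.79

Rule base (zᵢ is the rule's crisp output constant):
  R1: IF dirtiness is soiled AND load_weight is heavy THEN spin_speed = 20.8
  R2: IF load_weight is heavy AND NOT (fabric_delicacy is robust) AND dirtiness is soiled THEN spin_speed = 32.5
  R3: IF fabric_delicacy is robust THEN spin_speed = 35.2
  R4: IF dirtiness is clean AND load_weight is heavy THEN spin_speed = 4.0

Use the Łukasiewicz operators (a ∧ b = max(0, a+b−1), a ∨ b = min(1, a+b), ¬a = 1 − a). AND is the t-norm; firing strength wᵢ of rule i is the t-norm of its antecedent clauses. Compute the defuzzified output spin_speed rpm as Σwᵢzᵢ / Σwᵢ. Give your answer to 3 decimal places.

R1 (z=20.8): soiled=0.84, heavy=0.55; AND[max(0, a+b−1)] → w = 0.39
R2 (z=32.5): heavy=0.55, ¬robust=1−0.79=0.21, soiled=0.84; AND[max(0, a+b−1)] → w = 0.00
R3 (z=35.2): robust=0.79 → w = 0.79
R4 (z=4.0): clean=0.59, heavy=0.55; AND[max(0, a+b−1)] → w = 0.14
Weighted average = (0.39·20.8 + 0.00·32.5 + 0.79·35.2 + 0.14·4.0) / (0.39 + 0.00 + 0.79 + 0.14)
  = 36.4800 / 1.3200 = 27.636

27.636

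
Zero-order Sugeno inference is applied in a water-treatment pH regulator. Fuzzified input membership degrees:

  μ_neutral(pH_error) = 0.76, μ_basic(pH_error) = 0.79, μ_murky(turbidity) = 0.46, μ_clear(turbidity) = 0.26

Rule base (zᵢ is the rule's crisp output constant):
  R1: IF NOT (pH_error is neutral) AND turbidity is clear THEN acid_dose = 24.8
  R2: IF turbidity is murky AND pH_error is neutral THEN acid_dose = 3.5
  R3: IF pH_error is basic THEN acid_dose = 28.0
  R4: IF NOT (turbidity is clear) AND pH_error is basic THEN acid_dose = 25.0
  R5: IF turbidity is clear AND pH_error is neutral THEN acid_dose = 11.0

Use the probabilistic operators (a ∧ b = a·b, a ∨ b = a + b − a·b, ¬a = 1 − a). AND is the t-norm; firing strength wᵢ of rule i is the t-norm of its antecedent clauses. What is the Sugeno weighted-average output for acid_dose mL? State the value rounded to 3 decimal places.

R1 (z=24.8): ¬neutral=1−0.76=0.24, clear=0.26; AND[a·b] → w = 0.0624
R2 (z=3.5): murky=0.46, neutral=0.76; AND[a·b] → w = 0.3496
R3 (z=28.0): basic=0.79 → w = 0.7900
R4 (z=25.0): ¬clear=1−0.26=0.74, basic=0.79; AND[a·b] → w = 0.5846
R5 (z=11.0): clear=0.26, neutral=0.76; AND[a·b] → w = 0.1976
Weighted average = (0.0624·24.8 + 0.3496·3.5 + 0.7900·28.0 + 0.5846·25.0 + 0.1976·11.0) / (0.0624 + 0.3496 + 0.7900 + 0.5846 + 0.1976)
  = 41.6797 / 1.9842 = 21.006

21.006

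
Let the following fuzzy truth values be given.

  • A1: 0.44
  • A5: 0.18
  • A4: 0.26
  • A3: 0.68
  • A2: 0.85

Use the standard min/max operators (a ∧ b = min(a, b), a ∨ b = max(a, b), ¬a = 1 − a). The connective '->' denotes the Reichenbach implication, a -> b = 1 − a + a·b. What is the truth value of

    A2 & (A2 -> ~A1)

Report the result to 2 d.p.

0.63

~A1 = 1 − 0.44 = 0.56
A2 -> ~A1  [Reichenbach: 1 − a + a·b] with a=0.85, b=0.56 → 0.63
A2 & (A2 -> ~A1) = min(a, b) on (0.85, 0.63) = 0.63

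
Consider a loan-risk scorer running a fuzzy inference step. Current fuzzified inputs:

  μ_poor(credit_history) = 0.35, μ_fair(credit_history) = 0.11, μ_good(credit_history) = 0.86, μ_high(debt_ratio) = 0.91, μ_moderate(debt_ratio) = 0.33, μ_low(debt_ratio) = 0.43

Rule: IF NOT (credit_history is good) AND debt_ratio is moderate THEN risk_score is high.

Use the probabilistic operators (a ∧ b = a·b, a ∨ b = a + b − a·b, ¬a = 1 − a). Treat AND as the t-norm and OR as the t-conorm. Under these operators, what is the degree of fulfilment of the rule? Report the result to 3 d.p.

0.046

firing strength: ¬good=1−0.86=0.14, moderate=0.33; AND[a·b] → w = 0.0462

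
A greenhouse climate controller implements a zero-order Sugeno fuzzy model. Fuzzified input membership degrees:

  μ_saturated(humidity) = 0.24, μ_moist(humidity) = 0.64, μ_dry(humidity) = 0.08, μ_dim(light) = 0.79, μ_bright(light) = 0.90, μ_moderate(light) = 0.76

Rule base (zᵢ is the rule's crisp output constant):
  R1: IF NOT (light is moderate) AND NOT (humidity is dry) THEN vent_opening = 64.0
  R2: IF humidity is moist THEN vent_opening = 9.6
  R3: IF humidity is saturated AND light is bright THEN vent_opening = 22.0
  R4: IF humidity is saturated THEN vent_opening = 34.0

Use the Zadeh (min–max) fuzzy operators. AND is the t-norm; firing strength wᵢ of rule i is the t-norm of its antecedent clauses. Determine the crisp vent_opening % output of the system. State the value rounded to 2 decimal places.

R1 (z=64.0): ¬moderate=1−0.76=0.24, ¬dry=1−0.08=0.92; AND[min(a, b)] → w = 0.24
R2 (z=9.6): moist=0.64 → w = 0.64
R3 (z=22.0): saturated=0.24, bright=0.90; AND[min(a, b)] → w = 0.24
R4 (z=34.0): saturated=0.24 → w = 0.24
Weighted average = (0.24·64.0 + 0.64·9.6 + 0.24·22.0 + 0.24·34.0) / (0.24 + 0.64 + 0.24 + 0.24)
  = 34.9440 / 1.3600 = 25.69

25.69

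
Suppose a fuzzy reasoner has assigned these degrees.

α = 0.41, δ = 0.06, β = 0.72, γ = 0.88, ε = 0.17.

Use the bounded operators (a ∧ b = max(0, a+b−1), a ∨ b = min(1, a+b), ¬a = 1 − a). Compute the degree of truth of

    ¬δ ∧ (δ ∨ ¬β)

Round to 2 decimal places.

0.28

¬δ = 1 − 0.06 = 0.94
¬β = 1 − 0.72 = 0.28
δ ∨ ¬β = min(1, a+b) on (0.06, 0.28) = 0.34
¬δ ∧ (δ ∨ ¬β) = max(0, a+b−1) on (0.94, 0.34) = 0.28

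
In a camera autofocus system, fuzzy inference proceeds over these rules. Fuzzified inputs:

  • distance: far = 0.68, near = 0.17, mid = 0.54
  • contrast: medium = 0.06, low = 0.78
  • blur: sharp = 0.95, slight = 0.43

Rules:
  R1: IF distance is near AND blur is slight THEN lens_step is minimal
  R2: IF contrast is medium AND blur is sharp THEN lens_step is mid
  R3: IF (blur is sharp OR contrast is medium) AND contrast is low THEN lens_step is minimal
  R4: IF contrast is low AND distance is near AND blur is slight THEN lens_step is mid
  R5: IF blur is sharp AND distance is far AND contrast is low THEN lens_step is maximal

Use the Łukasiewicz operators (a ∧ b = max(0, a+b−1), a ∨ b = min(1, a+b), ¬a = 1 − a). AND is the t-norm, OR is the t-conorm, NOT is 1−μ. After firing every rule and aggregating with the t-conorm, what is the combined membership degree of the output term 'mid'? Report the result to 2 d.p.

R1: near=0.17, slight=0.43; AND[max(0, a+b−1)] → w = 0.00
R2: medium=0.06, sharp=0.95; AND[max(0, a+b−1)] → w = 0.01
R3: (sharp=0.95 OR medium=0.06) = 1.00; AND[max(0, a+b−1)] with low=0.78 → w = 0.78
R4: low=0.78, near=0.17, slight=0.43; AND[max(0, a+b−1)] → w = 0.00
R5: sharp=0.95, far=0.68, low=0.78; AND[max(0, a+b−1)] → w = 0.41
Rules with consequent 'mid': {R2, R4} → strengths 0.01, 0.00
Aggregate via t-conorm [min(1, a+b)]: 0.01

0.01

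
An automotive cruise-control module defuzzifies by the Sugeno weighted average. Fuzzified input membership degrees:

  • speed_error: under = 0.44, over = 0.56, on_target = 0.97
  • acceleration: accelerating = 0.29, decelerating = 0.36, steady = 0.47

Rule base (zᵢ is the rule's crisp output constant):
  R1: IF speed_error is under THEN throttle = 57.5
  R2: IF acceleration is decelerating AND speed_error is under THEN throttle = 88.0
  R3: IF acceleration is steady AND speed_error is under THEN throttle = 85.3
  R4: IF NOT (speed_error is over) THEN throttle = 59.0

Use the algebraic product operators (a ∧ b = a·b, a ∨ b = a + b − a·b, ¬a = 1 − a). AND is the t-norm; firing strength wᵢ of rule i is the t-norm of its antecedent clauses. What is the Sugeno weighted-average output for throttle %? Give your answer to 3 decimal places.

66.527

R1 (z=57.5): under=0.44 → w = 0.4400
R2 (z=88.0): decelerating=0.36, under=0.44; AND[a·b] → w = 0.1584
R3 (z=85.3): steady=0.47, under=0.44; AND[a·b] → w = 0.2068
R4 (z=59.0): ¬over=1−0.56=0.44 → w = 0.4400
Weighted average = (0.4400·57.5 + 0.1584·88.0 + 0.2068·85.3 + 0.4400·59.0) / (0.4400 + 0.1584 + 0.2068 + 0.4400)
  = 82.8392 / 1.2452 = 66.527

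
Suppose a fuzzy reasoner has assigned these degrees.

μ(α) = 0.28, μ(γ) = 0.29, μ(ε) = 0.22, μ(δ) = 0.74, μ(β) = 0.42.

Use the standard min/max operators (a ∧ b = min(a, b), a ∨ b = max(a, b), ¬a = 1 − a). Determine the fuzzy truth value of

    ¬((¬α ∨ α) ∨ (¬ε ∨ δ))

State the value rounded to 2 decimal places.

0.22

¬α = 1 − 0.28 = 0.72
¬α ∨ α = max(a, b) on (0.72, 0.28) = 0.72
¬ε = 1 − 0.22 = 0.78
¬ε ∨ δ = max(a, b) on (0.78, 0.74) = 0.78
(¬α ∨ α) ∨ (¬ε ∨ δ) = max(a, b) on (0.72, 0.78) = 0.78
¬((¬α ∨ α) ∨ (¬ε ∨ δ)) = 1 − 0.78 = 0.22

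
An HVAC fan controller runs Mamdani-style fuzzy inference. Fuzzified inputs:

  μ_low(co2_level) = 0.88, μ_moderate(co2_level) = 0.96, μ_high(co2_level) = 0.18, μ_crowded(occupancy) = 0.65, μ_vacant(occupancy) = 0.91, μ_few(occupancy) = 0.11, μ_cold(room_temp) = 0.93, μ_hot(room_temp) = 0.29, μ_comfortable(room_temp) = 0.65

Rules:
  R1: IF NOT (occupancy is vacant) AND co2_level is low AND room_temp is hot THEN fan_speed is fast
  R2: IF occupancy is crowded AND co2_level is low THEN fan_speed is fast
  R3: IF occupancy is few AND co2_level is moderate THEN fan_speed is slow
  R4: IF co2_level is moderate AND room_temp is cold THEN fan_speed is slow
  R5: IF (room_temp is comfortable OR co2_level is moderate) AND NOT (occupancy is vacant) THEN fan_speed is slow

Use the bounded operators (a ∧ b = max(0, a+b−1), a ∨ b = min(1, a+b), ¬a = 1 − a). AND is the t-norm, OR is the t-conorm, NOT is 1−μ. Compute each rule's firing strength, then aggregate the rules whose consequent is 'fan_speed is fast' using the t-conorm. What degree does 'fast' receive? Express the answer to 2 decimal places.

0.53

R1: ¬vacant=1−0.91=0.09, low=0.88, hot=0.29; AND[max(0, a+b−1)] → w = 0.00
R2: crowded=0.65, low=0.88; AND[max(0, a+b−1)] → w = 0.53
R3: few=0.11, moderate=0.96; AND[max(0, a+b−1)] → w = 0.07
R4: moderate=0.96, cold=0.93; AND[max(0, a+b−1)] → w = 0.89
R5: (comfortable=0.65 OR moderate=0.96) = 1.00; AND[max(0, a+b−1)] with ¬vacant=1−0.91=0.09 → w = 0.09
Rules with consequent 'fast': {R1, R2} → strengths 0.00, 0.53
Aggregate via t-conorm [min(1, a+b)]: 0.53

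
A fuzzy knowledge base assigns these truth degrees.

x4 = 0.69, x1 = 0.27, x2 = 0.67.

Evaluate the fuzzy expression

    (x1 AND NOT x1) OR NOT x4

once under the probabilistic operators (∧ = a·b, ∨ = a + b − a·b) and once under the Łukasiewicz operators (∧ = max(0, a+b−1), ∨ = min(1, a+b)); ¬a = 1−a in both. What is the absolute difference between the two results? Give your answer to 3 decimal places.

0.136

Under probabilistic:
  NOT x1 = 1 − 0.2700 = 0.7300
  x1 AND NOT x1 = a·b on (0.2700, 0.7300) = 0.1971
  NOT x4 = 1 − 0.6900 = 0.3100
  (x1 AND NOT x1) OR NOT x4 = a + b − a·b on (0.1971, 0.3100) = 0.4460
  → value = 0.4460
Under Łukasiewicz:
  NOT x1 = 1 − 0.27 = 0.73
  x1 AND NOT x1 = max(0, a+b−1) on (0.27, 0.73) = 0.00
  NOT x4 = 1 − 0.69 = 0.31
  (x1 AND NOT x1) OR NOT x4 = min(1, a+b) on (0.00, 0.31) = 0.31
  → value = 0.3100
|0.4460 − 0.3100| = 0.136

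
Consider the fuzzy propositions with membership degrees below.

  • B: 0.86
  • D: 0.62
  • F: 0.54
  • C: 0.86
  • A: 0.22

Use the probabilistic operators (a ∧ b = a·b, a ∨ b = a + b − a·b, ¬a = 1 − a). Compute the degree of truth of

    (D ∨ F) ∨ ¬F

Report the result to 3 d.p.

D ∨ F = a + b − a·b on (0.6200, 0.5400) = 0.8252
¬F = 1 − 0.5400 = 0.4600
(D ∨ F) ∨ ¬F = a + b − a·b on (0.8252, 0.4600) = 0.9056

0.906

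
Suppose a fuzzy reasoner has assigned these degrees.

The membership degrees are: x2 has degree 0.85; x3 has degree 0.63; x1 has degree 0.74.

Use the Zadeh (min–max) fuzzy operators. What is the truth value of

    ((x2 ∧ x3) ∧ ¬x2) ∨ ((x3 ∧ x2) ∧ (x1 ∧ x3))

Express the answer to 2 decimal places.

x2 ∧ x3 = min(a, b) on (0.85, 0.63) = 0.63
¬x2 = 1 − 0.85 = 0.15
(x2 ∧ x3) ∧ ¬x2 = min(a, b) on (0.63, 0.15) = 0.15
x3 ∧ x2 = min(a, b) on (0.63, 0.85) = 0.63
x1 ∧ x3 = min(a, b) on (0.74, 0.63) = 0.63
(x3 ∧ x2) ∧ (x1 ∧ x3) = min(a, b) on (0.63, 0.63) = 0.63
((x2 ∧ x3) ∧ ¬x2) ∨ ((x3 ∧ x2) ∧ (x1 ∧ x3)) = max(a, b) on (0.15, 0.63) = 0.63

0.63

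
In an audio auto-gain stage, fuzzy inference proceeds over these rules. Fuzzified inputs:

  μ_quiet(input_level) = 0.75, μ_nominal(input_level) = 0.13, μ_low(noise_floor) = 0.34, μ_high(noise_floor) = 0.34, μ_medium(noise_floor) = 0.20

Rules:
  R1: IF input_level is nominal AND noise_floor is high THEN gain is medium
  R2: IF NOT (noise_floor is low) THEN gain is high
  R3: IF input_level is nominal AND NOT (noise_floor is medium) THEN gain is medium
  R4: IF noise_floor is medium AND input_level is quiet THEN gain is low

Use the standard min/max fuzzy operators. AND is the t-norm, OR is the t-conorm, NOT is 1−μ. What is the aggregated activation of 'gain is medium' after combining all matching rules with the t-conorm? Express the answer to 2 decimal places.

R1: nominal=0.13, high=0.34; AND[min(a, b)] → w = 0.13
R2: ¬low=1−0.34=0.66 → w = 0.66
R3: nominal=0.13, ¬medium=1−0.20=0.80; AND[min(a, b)] → w = 0.13
R4: medium=0.20, quiet=0.75; AND[min(a, b)] → w = 0.20
Rules with consequent 'medium': {R1, R3} → strengths 0.13, 0.13
Aggregate via t-conorm [max(a, b)]: 0.13

0.13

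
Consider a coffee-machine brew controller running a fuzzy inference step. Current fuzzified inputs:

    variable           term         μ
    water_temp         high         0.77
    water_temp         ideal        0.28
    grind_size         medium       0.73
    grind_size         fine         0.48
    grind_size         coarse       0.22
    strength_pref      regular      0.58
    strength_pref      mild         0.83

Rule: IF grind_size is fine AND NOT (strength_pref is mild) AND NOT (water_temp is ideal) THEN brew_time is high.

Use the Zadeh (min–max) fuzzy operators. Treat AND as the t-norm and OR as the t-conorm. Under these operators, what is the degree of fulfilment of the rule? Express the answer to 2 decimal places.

firing strength: fine=0.48, ¬mild=1−0.83=0.17, ¬ideal=1−0.28=0.72; AND[min(a, b)] → w = 0.17

0.17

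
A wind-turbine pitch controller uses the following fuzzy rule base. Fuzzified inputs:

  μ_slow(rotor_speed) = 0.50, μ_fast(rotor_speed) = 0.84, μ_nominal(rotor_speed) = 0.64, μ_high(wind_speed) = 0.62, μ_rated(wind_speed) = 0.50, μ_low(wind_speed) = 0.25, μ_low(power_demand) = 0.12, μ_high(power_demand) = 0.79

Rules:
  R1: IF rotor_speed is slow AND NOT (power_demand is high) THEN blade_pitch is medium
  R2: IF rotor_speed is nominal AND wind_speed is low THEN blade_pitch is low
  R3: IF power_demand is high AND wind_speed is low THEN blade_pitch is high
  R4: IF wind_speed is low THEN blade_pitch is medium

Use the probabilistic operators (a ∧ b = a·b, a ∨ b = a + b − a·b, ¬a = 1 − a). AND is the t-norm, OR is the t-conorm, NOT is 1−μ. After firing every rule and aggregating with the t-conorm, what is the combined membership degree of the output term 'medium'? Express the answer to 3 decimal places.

0.329

R1: slow=0.50, ¬high=1−0.79=0.21; AND[a·b] → w = 0.1050
R2: nominal=0.64, low=0.25; AND[a·b] → w = 0.1600
R3: high=0.79, low=0.25; AND[a·b] → w = 0.1975
R4: low=0.25 → w = 0.2500
Rules with consequent 'medium': {R1, R4} → strengths 0.1050, 0.2500
Aggregate via t-conorm [a + b − a·b]: 0.3287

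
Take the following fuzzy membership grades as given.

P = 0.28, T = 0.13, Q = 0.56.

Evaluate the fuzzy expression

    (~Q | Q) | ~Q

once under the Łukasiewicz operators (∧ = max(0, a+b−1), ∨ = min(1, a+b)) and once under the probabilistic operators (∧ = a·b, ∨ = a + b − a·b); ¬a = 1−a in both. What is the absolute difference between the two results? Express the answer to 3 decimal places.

0.138

Under Łukasiewicz:
  ~Q = 1 − 0.56 = 0.44
  ~Q | Q = min(1, a+b) on (0.44, 0.56) = 1.00
  ~Q = 1 − 0.56 = 0.44
  (~Q | Q) | ~Q = min(1, a+b) on (1.00, 0.44) = 1.00
  → value = 1.0000
Under probabilistic:
  ~Q = 1 − 0.5600 = 0.4400
  ~Q | Q = a + b − a·b on (0.4400, 0.5600) = 0.7536
  ~Q = 1 − 0.5600 = 0.4400
  (~Q | Q) | ~Q = a + b − a·b on (0.7536, 0.4400) = 0.8620
  → value = 0.8620
|1.0000 − 0.8620| = 0.138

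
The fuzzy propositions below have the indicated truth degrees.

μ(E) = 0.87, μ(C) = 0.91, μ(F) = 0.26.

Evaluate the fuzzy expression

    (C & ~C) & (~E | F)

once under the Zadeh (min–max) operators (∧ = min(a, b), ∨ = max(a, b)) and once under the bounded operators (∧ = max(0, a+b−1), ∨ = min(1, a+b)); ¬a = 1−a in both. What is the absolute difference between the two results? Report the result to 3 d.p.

0.090

Under Zadeh (min–max):
  ~C = 1 − 0.91 = 0.09
  C & ~C = min(a, b) on (0.91, 0.09) = 0.09
  ~E = 1 − 0.87 = 0.13
  ~E | F = max(a, b) on (0.13, 0.26) = 0.26
  (C & ~C) & (~E | F) = min(a, b) on (0.09, 0.26) = 0.09
  → value = 0.0900
Under bounded:
  ~C = 1 − 0.91 = 0.09
  C & ~C = max(0, a+b−1) on (0.91, 0.09) = 0.00
  ~E = 1 − 0.87 = 0.13
  ~E | F = min(1, a+b) on (0.13, 0.26) = 0.39
  (C & ~C) & (~E | F) = max(0, a+b−1) on (0.00, 0.39) = 0.00
  → value = 0.0000
|0.0900 − 0.0000| = 0.090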